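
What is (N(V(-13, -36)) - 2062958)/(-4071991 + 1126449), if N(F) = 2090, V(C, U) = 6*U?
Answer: 1030434/1472771 ≈ 0.69966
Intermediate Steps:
(N(V(-13, -36)) - 2062958)/(-4071991 + 1126449) = (2090 - 2062958)/(-4071991 + 1126449) = -2060868/(-2945542) = -2060868*(-1/2945542) = 1030434/1472771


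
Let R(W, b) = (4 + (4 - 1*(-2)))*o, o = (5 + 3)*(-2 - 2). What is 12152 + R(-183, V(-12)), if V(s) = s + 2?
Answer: 11832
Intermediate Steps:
V(s) = 2 + s
o = -32 (o = 8*(-4) = -32)
R(W, b) = -320 (R(W, b) = (4 + (4 - 1*(-2)))*(-32) = (4 + (4 + 2))*(-32) = (4 + 6)*(-32) = 10*(-32) = -320)
12152 + R(-183, V(-12)) = 12152 - 320 = 11832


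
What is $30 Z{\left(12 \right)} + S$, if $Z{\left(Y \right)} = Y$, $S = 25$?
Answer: $385$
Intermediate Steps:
$30 Z{\left(12 \right)} + S = 30 \cdot 12 + 25 = 360 + 25 = 385$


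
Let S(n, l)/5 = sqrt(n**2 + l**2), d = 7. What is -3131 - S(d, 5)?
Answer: -3131 - 5*sqrt(74) ≈ -3174.0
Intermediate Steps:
S(n, l) = 5*sqrt(l**2 + n**2) (S(n, l) = 5*sqrt(n**2 + l**2) = 5*sqrt(l**2 + n**2))
-3131 - S(d, 5) = -3131 - 5*sqrt(5**2 + 7**2) = -3131 - 5*sqrt(25 + 49) = -3131 - 5*sqrt(74)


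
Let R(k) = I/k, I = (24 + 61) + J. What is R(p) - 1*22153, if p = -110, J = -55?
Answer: -243686/11 ≈ -22153.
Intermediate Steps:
I = 30 (I = (24 + 61) - 55 = 85 - 55 = 30)
R(k) = 30/k
R(p) - 1*22153 = 30/(-110) - 1*22153 = 30*(-1/110) - 22153 = -3/11 - 22153 = -243686/11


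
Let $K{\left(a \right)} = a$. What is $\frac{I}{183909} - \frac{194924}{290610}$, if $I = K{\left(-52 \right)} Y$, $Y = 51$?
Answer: $- \frac{6103162606}{8907632415} \approx -0.68516$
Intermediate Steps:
$I = -2652$ ($I = \left(-52\right) 51 = -2652$)
$\frac{I}{183909} - \frac{194924}{290610} = - \frac{2652}{183909} - \frac{194924}{290610} = \left(-2652\right) \frac{1}{183909} - \frac{97462}{145305} = - \frac{884}{61303} - \frac{97462}{145305} = - \frac{6103162606}{8907632415}$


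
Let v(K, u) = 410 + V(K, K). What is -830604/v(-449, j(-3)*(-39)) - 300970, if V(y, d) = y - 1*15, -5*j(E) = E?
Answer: -2570296/9 ≈ -2.8559e+5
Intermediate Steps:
j(E) = -E/5
V(y, d) = -15 + y (V(y, d) = y - 15 = -15 + y)
v(K, u) = 395 + K (v(K, u) = 410 + (-15 + K) = 395 + K)
-830604/v(-449, j(-3)*(-39)) - 300970 = -830604/(395 - 449) - 300970 = -830604/(-54) - 300970 = -830604*(-1/54) - 300970 = 138434/9 - 300970 = -2570296/9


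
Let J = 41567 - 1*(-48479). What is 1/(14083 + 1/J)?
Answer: 90046/1268117819 ≈ 7.1008e-5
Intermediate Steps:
J = 90046 (J = 41567 + 48479 = 90046)
1/(14083 + 1/J) = 1/(14083 + 1/90046) = 1/(1268117819/90046) = 90046/1268117819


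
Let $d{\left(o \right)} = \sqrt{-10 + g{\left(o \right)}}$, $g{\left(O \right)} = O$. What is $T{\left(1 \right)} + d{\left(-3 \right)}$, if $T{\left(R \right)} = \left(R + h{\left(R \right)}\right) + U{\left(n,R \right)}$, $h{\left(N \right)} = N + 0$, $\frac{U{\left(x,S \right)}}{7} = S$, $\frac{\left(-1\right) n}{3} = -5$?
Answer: $9 + i \sqrt{13} \approx 9.0 + 3.6056 i$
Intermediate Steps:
$n = 15$ ($n = \left(-3\right) \left(-5\right) = 15$)
$U{\left(x,S \right)} = 7 S$
$d{\left(o \right)} = \sqrt{-10 + o}$
$h{\left(N \right)} = N$
$T{\left(R \right)} = 9 R$ ($T{\left(R \right)} = \left(R + R\right) + 7 R = 2 R + 7 R = 9 R$)
$T{\left(1 \right)} + d{\left(-3 \right)} = 9 \cdot 1 + \sqrt{-10 - 3} = 9 + \sqrt{-13} = 9 + i \sqrt{13}$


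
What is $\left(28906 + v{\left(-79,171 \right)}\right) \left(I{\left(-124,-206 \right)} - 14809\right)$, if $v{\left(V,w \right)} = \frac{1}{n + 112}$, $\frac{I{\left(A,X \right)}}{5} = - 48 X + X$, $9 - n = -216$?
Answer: $\frac{327318194123}{337} \approx 9.7127 \cdot 10^{8}$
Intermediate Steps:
$n = 225$ ($n = 9 - -216 = 9 + 216 = 225$)
$I{\left(A,X \right)} = - 235 X$ ($I{\left(A,X \right)} = 5 \left(- 48 X + X\right) = 5 \left(- 47 X\right) = - 235 X$)
$v{\left(V,w \right)} = \frac{1}{337}$ ($v{\left(V,w \right)} = \frac{1}{225 + 112} = \frac{1}{337}$)
$\left(28906 + v{\left(-79,171 \right)}\right) \left(I{\left(-124,-206 \right)} - 14809\right) = \left(28906 + \frac{1}{337}\right) \left(\left(-235\right) \left(-206\right) - 14809\right) = \frac{9741323 \left(48410 - 14809\right)}{337} = \frac{9741323}{337} \cdot 33601 = \frac{327318194123}{337}$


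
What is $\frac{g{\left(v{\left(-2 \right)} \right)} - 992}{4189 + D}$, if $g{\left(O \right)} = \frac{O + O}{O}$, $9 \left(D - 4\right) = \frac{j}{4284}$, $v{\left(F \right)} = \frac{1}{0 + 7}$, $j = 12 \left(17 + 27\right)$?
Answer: $- \frac{3180870}{13472153} \approx -0.23611$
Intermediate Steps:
$j = 528$ ($j = 12 \cdot 44 = 528$)
$v{\left(F \right)} = \frac{1}{7}$
$D = \frac{12896}{3213}$ ($D = 4 + \frac{528 \cdot \frac{1}{4284}}{9} = 4 + \frac{1}{9} \cdot \frac{44}{357} = 4 + \frac{44}{3213} = \frac{12896}{3213} \approx 4.0137$)
$g{\left(O \right)} = 2$ ($g{\left(O \right)} = \frac{2 O}{O} = 2$)
$\frac{g{\left(v{\left(-2 \right)} \right)} - 992}{4189 + D} = \frac{2 - 992}{4189 + \frac{12896}{3213}} = - \frac{990}{\frac{13472153}{3213}} = \left(-990\right) \frac{3213}{13472153} = - \frac{3180870}{13472153}$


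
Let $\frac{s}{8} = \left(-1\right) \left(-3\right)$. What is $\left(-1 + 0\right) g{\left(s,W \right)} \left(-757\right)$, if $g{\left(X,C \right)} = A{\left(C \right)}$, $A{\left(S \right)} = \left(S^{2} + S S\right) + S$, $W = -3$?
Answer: $11355$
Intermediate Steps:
$s = 24$ ($s = 8 \left(\left(-1\right) \left(-3\right)\right) = 8 \cdot 3 = 24$)
$A{\left(S \right)} = S + 2 S^{2}$ ($A{\left(S \right)} = \left(S^{2} + S^{2}\right) + S = 2 S^{2} + S = S + 2 S^{2}$)
$g{\left(X,C \right)} = C \left(1 + 2 C\right)$
$\left(-1 + 0\right) g{\left(s,W \right)} \left(-757\right) = \left(-1 + 0\right) \left(- 3 \left(1 + 2 \left(-3\right)\right)\right) \left(-757\right) = - \left(-3\right) \left(1 - 6\right) \left(-757\right) = - \left(-3\right) \left(-5\right) \left(-757\right) = \left(-1\right) 15 \left(-757\right) = \left(-15\right) \left(-757\right) = 11355$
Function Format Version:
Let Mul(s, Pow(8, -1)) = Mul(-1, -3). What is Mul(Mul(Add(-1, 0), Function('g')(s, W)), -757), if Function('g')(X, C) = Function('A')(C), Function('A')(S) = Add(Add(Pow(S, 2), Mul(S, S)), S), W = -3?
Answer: 11355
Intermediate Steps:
s = 24 (s = Mul(8, Mul(-1, -3)) = Mul(8, 3) = 24)
Function('A')(S) = Add(S, Mul(2, Pow(S, 2))) (Function('A')(S) = Add(Add(Pow(S, 2), Pow(S, 2)), S) = Add(Mul(2, Pow(S, 2)), S) = Add(S, Mul(2, Pow(S, 2))))
Function('g')(X, C) = Mul(C, Add(1, Mul(2, C)))
Mul(Mul(Add(-1, 0), Function('g')(s, W)), -757) = Mul(Mul(Add(-1, 0), Mul(-3, Add(1, Mul(2, -3)))), -757) = Mul(Mul(-1, Mul(-3, Add(1, -6))), -757) = Mul(Mul(-1, Mul(-3, -5)), -757) = Mul(Mul(-1, 15), -757) = Mul(-15, -757) = 11355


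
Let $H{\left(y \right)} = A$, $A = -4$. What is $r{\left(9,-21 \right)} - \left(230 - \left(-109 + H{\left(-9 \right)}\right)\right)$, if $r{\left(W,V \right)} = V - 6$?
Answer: $-370$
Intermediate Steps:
$H{\left(y \right)} = -4$
$r{\left(W,V \right)} = -6 + V$
$r{\left(9,-21 \right)} - \left(230 - \left(-109 + H{\left(-9 \right)}\right)\right) = \left(-6 - 21\right) - \left(230 - \left(-109 - 4\right)\right) = -27 - \left(230 - -113\right) = -27 - \left(230 + 113\right) = -27 - 343 = -370$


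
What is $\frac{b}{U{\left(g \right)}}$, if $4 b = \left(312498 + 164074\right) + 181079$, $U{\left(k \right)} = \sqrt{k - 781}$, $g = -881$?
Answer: $- \frac{219217 i \sqrt{1662}}{2216} \approx - 4032.9 i$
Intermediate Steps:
$U{\left(k \right)} = \sqrt{-781 + k}$
$b = \frac{657651}{4}$ ($b = \frac{\left(312498 + 164074\right) + 181079}{4} = \frac{476572 + 181079}{4} = \frac{1}{4} \cdot 657651 = \frac{657651}{4} \approx 1.6441 \cdot 10^{5}$)
$\frac{b}{U{\left(g \right)}} = \frac{657651}{4 \sqrt{-781 - 881}} = \frac{657651}{4 \sqrt{-1662}} = \frac{657651}{4 i \sqrt{1662}} = \frac{657651 \left(- \frac{i \sqrt{1662}}{1662}\right)}{4} = - \frac{219217 i \sqrt{1662}}{2216}$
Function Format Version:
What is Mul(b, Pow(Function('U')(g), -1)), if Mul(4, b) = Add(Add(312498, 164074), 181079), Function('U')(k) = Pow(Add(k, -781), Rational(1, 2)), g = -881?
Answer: Mul(Rational(-219217, 2216), I, Pow(1662, Rational(1, 2))) ≈ Mul(-4032.9, I)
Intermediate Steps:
Function('U')(k) = Pow(Add(-781, k), Rational(1, 2))
b = Rational(657651, 4) (b = Mul(Rational(1, 4), Add(Add(312498, 164074), 181079)) = Mul(Rational(1, 4), Add(476572, 181079)) = Mul(Rational(1, 4), 657651) = Rational(657651, 4) ≈ 1.6441e+5)
Mul(b, Pow(Function('U')(g), -1)) = Mul(Rational(657651, 4), Pow(Pow(Add(-781, -881), Rational(1, 2)), -1)) = Mul(Rational(657651, 4), Pow(Pow(-1662, Rational(1, 2)), -1)) = Mul(Rational(657651, 4), Pow(Mul(I, Pow(1662, Rational(1, 2))), -1)) = Mul(Rational(657651, 4), Mul(Rational(-1, 1662), I, Pow(1662, Rational(1, 2)))) = Mul(Rational(-219217, 2216), I, Pow(1662, Rational(1, 2)))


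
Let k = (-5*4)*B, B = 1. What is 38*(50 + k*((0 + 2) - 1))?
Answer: 1140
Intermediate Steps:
k = -20 (k = -5*4*1 = -20*1 = -20)
38*(50 + k*((0 + 2) - 1)) = 38*(50 - 20*((0 + 2) - 1)) = 38*(50 - 20*(2 - 1)) = 38*(50 - 20*1) = 38*(50 - 20) = 38*30 = 1140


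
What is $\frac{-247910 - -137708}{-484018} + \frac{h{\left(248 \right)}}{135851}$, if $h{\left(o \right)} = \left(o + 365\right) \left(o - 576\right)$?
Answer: $- \frac{41173771625}{32877164659} \approx -1.2524$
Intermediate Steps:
$h{\left(o \right)} = \left(-576 + o\right) \left(365 + o\right)$ ($h{\left(o \right)} = \left(365 + o\right) \left(-576 + o\right) = \left(-576 + o\right) \left(365 + o\right)$)
$\frac{-247910 - -137708}{-484018} + \frac{h{\left(248 \right)}}{135851} = \frac{-247910 - -137708}{-484018} + \frac{-210240 + 248^{2} - 52328}{135851} = \left(-247910 + 137708\right) \left(- \frac{1}{484018}\right) + \left(-210240 + 61504 - 52328\right) \frac{1}{135851} = \left(-110202\right) \left(- \frac{1}{484018}\right) - \frac{201064}{135851} = \frac{55101}{242009} - \frac{201064}{135851} = - \frac{41173771625}{32877164659}$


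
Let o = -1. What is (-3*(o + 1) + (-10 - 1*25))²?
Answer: 1225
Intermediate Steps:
(-3*(o + 1) + (-10 - 1*25))² = (-3*(-1 + 1) + (-10 - 1*25))² = (-3*0 + (-10 - 25))² = (0 - 35)² = (-35)² = 1225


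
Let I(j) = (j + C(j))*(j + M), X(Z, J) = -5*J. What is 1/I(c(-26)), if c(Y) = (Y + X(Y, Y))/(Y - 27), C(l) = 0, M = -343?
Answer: 2809/1901432 ≈ 0.0014773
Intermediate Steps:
c(Y) = -4*Y/(-27 + Y) (c(Y) = (Y - 5*Y)/(Y - 27) = (-4*Y)/(-27 + Y) = -4*Y/(-27 + Y))
I(j) = j*(-343 + j) (I(j) = (j + 0)*(j - 343) = j*(-343 + j))
1/I(c(-26)) = 1/((-4*(-26)/(-27 - 26))*(-343 - 4*(-26)/(-27 - 26))) = 1/((-4*(-26)/(-53))*(-343 - 4*(-26)/(-53))) = 1/((-4*(-26)*(-1/53))*(-343 - 4*(-26)*(-1/53))) = 1/(-104*(-343 - 104/53)/53) = 1/(-104/53*(-18283/53)) = 1/(1901432/2809) = 2809/1901432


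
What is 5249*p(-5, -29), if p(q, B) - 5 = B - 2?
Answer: -136474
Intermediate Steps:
p(q, B) = 3 + B (p(q, B) = 5 + (B - 2) = 5 + (-2 + B) = 3 + B)
5249*p(-5, -29) = 5249*(3 - 29) = 5249*(-26) = -136474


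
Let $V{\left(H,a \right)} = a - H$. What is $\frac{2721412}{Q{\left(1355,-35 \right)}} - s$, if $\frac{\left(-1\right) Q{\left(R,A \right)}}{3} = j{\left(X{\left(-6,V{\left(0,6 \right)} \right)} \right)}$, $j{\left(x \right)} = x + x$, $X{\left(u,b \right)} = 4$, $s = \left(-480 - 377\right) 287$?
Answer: $\frac{795401}{6} \approx 1.3257 \cdot 10^{5}$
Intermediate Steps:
$s = -245959$ ($s = \left(-857\right) 287 = -245959$)
$j{\left(x \right)} = 2 x$
$Q{\left(R,A \right)} = -24$ ($Q{\left(R,A \right)} = - 3 \cdot 2 \cdot 4 = \left(-3\right) 8 = -24$)
$\frac{2721412}{Q{\left(1355,-35 \right)}} - s = \frac{2721412}{-24} - -245959 = 2721412 \left(- \frac{1}{24}\right) + 245959 = - \frac{680353}{6} + 245959 = \frac{795401}{6}$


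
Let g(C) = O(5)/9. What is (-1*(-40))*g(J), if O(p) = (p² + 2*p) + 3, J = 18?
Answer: 1520/9 ≈ 168.89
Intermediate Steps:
O(p) = 3 + p² + 2*p
g(C) = 38/9 (g(C) = (3 + 5² + 2*5)/9 = (3 + 25 + 10)*(⅑) = 38*(⅑) = 38/9)
(-1*(-40))*g(J) = -1*(-40)*(38/9) = 40*(38/9) = 1520/9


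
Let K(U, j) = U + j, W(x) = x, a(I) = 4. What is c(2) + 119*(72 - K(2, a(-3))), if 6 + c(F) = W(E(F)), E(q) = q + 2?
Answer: 7852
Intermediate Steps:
E(q) = 2 + q
c(F) = -4 + F (c(F) = -6 + (2 + F) = -4 + F)
c(2) + 119*(72 - K(2, a(-3))) = (-4 + 2) + 119*(72 - (2 + 4)) = -2 + 119*(72 - 1*6) = -2 + 119*(72 - 6) = -2 + 119*66 = -2 + 7854 = 7852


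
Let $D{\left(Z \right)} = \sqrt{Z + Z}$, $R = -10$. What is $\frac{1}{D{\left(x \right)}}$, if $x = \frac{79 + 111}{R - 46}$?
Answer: $- \frac{i \sqrt{1330}}{95} \approx - 0.38389 i$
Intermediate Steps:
$x = - \frac{95}{28}$ ($x = \frac{79 + 111}{-10 - 46} = \frac{190}{-56} = 190 \left(- \frac{1}{56}\right) = - \frac{95}{28} \approx -3.3929$)
$D{\left(Z \right)} = \sqrt{2} \sqrt{Z}$ ($D{\left(Z \right)} = \sqrt{2 Z} = \sqrt{2} \sqrt{Z}$)
$\frac{1}{D{\left(x \right)}} = \frac{1}{\sqrt{2} \sqrt{- \frac{95}{28}}} = \frac{1}{\sqrt{2} \frac{i \sqrt{665}}{14}} = \frac{1}{\frac{1}{14} i \sqrt{1330}} = - \frac{i \sqrt{1330}}{95}$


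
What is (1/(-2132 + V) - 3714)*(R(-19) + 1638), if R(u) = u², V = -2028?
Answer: -30885031759/4160 ≈ -7.4243e+6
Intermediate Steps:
(1/(-2132 + V) - 3714)*(R(-19) + 1638) = (1/(-2132 - 2028) - 3714)*((-19)² + 1638) = (1/(-4160) - 3714)*(361 + 1638) = (-1/4160 - 3714)*1999 = -15450241/4160*1999 = -30885031759/4160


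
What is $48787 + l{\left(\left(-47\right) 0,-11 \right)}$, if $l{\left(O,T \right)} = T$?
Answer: $48776$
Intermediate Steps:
$48787 + l{\left(\left(-47\right) 0,-11 \right)} = 48787 - 11 = 48776$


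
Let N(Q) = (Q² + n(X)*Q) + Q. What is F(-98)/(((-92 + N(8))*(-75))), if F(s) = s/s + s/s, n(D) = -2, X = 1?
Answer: 1/1350 ≈ 0.00074074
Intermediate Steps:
F(s) = 2 (F(s) = 1 + 1 = 2)
N(Q) = Q² - Q (N(Q) = (Q² - 2*Q) + Q = Q² - Q)
F(-98)/(((-92 + N(8))*(-75))) = 2/(((-92 + 8*(-1 + 8))*(-75))) = 2/(((-92 + 8*7)*(-75))) = 2/(((-92 + 56)*(-75))) = 2/((-36*(-75))) = 2/2700 = 2*(1/2700) = 1/1350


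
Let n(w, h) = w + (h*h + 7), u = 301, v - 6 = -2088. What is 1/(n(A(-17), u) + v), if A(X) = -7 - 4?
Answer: 1/88515 ≈ 1.1298e-5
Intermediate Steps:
v = -2082 (v = 6 - 2088 = -2082)
A(X) = -11
n(w, h) = 7 + w + h**2 (n(w, h) = w + (h**2 + 7) = w + (7 + h**2) = 7 + w + h**2)
1/(n(A(-17), u) + v) = 1/((7 - 11 + 301**2) - 2082) = 1/((7 - 11 + 90601) - 2082) = 1/(90597 - 2082) = 1/88515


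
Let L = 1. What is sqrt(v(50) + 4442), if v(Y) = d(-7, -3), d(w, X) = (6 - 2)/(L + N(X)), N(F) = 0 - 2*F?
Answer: sqrt(217686)/7 ≈ 66.653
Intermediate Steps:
N(F) = -2*F
d(w, X) = 4/(1 - 2*X) (d(w, X) = (6 - 2)/(1 - 2*X) = 4/(1 - 2*X))
v(Y) = 4/7 (v(Y) = -4/(-1 + 2*(-3)) = -4/(-1 - 6) = -4/(-7) = -4*(-1/7) = 4/7)
sqrt(v(50) + 4442) = sqrt(4/7 + 4442) = sqrt(31098/7) = sqrt(217686)/7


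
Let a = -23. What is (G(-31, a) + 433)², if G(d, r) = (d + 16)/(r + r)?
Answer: 397324489/2116 ≈ 1.8777e+5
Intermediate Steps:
G(d, r) = (16 + d)/(2*r) (G(d, r) = (16 + d)/((2*r)) = (16 + d)*(1/(2*r)) = (16 + d)/(2*r))
(G(-31, a) + 433)² = ((½)*(16 - 31)/(-23) + 433)² = ((½)*(-1/23)*(-15) + 433)² = (15/46 + 433)² = (19933/46)² = 397324489/2116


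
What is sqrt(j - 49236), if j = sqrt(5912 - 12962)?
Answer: sqrt(-49236 + 5*I*sqrt(282)) ≈ 0.189 + 221.89*I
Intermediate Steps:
j = 5*I*sqrt(282) (j = sqrt(-7050) = 5*I*sqrt(282) ≈ 83.964*I)
sqrt(j - 49236) = sqrt(5*I*sqrt(282) - 49236) = sqrt(-49236 + 5*I*sqrt(282))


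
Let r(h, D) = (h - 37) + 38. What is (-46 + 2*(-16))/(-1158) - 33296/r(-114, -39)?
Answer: 6427597/21809 ≈ 294.72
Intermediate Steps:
r(h, D) = 1 + h (r(h, D) = (-37 + h) + 38 = 1 + h)
(-46 + 2*(-16))/(-1158) - 33296/r(-114, -39) = (-46 + 2*(-16))/(-1158) - 33296/(1 - 114) = (-46 - 32)*(-1/1158) - 33296/(-113) = -78*(-1/1158) - 33296*(-1/113) = 13/193 + 33296/113 = 6427597/21809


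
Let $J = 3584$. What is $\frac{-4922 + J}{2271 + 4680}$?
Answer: $- \frac{446}{2317} \approx -0.19249$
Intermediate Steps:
$\frac{-4922 + J}{2271 + 4680} = \frac{-4922 + 3584}{2271 + 4680} = - \frac{1338}{6951} = \left(-1338\right) \frac{1}{6951} = - \frac{446}{2317}$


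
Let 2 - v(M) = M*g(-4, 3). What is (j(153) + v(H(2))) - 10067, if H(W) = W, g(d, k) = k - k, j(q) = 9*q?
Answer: -8688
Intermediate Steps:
g(d, k) = 0
v(M) = 2 (v(M) = 2 - M*0 = 2 - 1*0 = 2 + 0 = 2)
(j(153) + v(H(2))) - 10067 = (9*153 + 2) - 10067 = (1377 + 2) - 10067 = 1379 - 10067 = -8688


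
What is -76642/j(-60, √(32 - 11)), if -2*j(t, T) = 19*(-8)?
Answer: -38321/38 ≈ -1008.4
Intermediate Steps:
j(t, T) = 76 (j(t, T) = -19*(-8)/2 = -½*(-152) = 76)
-76642/j(-60, √(32 - 11)) = -76642/76 = -76642*1/76 = -38321/38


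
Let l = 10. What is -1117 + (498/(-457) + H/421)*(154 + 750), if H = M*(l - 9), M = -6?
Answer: -406917049/192397 ≈ -2115.0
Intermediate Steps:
H = -6 (H = -6*(10 - 9) = -6*1 = -6)
-1117 + (498/(-457) + H/421)*(154 + 750) = -1117 + (498/(-457) - 6/421)*(154 + 750) = -1117 + (498*(-1/457) - 6*1/421)*904 = -1117 + (-498/457 - 6/421)*904 = -1117 - 212400/192397*904 = -1117 - 192009600/192397 = -406917049/192397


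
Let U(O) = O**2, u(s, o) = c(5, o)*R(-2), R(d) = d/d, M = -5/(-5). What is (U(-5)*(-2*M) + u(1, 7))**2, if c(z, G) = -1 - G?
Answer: 3364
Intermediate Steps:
M = 1 (M = -5*(-1/5) = 1)
R(d) = 1
u(s, o) = -1 - o (u(s, o) = (-1 - o)*1 = -1 - o)
(U(-5)*(-2*M) + u(1, 7))**2 = ((-5)**2*(-2*1) + (-1 - 1*7))**2 = (25*(-2) + (-1 - 7))**2 = (-50 - 8)**2 = (-58)**2 = 3364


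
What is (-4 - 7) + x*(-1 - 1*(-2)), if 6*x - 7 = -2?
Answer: -61/6 ≈ -10.167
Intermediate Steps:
x = ⅚ (x = 7/6 + (⅙)*(-2) = 7/6 - ⅓ = ⅚ ≈ 0.83333)
(-4 - 7) + x*(-1 - 1*(-2)) = (-4 - 7) + 5*(-1 - 1*(-2))/6 = -11 + 5*(-1 + 2)/6 = -11 + (⅚)*1 = -11 + ⅚ = -61/6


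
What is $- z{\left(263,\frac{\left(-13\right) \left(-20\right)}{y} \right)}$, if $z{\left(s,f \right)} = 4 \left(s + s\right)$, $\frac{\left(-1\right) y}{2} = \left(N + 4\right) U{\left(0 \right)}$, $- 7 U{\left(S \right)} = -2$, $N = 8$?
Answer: $-2104$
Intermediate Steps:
$U{\left(S \right)} = \frac{2}{7}$ ($U{\left(S \right)} = \left(- \frac{1}{7}\right) \left(-2\right) = \frac{2}{7}$)
$y = - \frac{48}{7}$ ($y = - 2 \left(8 + 4\right) \frac{2}{7} = - 2 \cdot 12 \cdot \frac{2}{7} = \left(-2\right) \frac{24}{7} = - \frac{48}{7} \approx -6.8571$)
$z{\left(s,f \right)} = 8 s$ ($z{\left(s,f \right)} = 4 \cdot 2 s = 8 s$)
$- z{\left(263,\frac{\left(-13\right) \left(-20\right)}{y} \right)} = - 8 \cdot 263 = \left(-1\right) 2104 = -2104$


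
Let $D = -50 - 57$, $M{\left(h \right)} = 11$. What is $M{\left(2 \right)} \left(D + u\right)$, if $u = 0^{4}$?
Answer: $-1177$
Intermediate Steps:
$u = 0$
$D = -107$
$M{\left(2 \right)} \left(D + u\right) = 11 \left(-107 + 0\right) = 11 \left(-107\right) = -1177$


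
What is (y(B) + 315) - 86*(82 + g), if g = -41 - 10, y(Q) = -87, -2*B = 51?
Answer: -2438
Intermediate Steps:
B = -51/2 (B = -½*51 = -51/2 ≈ -25.500)
g = -51
(y(B) + 315) - 86*(82 + g) = (-87 + 315) - 86*(82 - 51) = 228 - 86*31 = 228 - 2666 = -2438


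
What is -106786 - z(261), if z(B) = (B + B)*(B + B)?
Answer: -379270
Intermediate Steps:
z(B) = 4*B² (z(B) = (2*B)*(2*B) = 4*B²)
-106786 - z(261) = -106786 - 4*261² = -106786 - 4*68121 = -106786 - 1*272484 = -106786 - 272484 = -379270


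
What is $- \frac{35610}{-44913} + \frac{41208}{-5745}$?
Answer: $- \frac{182910606}{28669465} \approx -6.38$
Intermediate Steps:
$- \frac{35610}{-44913} + \frac{41208}{-5745} = \left(-35610\right) \left(- \frac{1}{44913}\right) + 41208 \left(- \frac{1}{5745}\right) = \frac{11870}{14971} - \frac{13736}{1915} = - \frac{182910606}{28669465}$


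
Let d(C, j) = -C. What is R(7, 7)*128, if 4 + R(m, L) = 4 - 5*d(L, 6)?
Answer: 4480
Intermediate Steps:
R(m, L) = 5*L (R(m, L) = -4 + (4 - (-5)*L) = -4 + (4 + 5*L) = 5*L)
R(7, 7)*128 = (5*7)*128 = 35*128 = 4480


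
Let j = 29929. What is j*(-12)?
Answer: -359148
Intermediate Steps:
j*(-12) = 29929*(-12) = -359148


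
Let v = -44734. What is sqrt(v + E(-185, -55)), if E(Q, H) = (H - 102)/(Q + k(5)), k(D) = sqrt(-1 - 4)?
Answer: sqrt((8275633 - 44734*I*sqrt(5))/(-185 + I*sqrt(5))) ≈ 0.e-5 + 211.5*I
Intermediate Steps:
k(D) = I*sqrt(5) (k(D) = sqrt(-5) = I*sqrt(5))
E(Q, H) = (-102 + H)/(Q + I*sqrt(5)) (E(Q, H) = (H - 102)/(Q + I*sqrt(5)) = (-102 + H)/(Q + I*sqrt(5)))
sqrt(v + E(-185, -55)) = sqrt(-44734 + (-102 - 55)/(-185 + I*sqrt(5))) = sqrt(-44734 - 157/(-185 + I*sqrt(5)))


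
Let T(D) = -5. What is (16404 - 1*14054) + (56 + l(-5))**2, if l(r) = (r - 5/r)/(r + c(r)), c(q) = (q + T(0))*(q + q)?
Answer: 49468606/9025 ≈ 5481.3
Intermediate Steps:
c(q) = 2*q*(-5 + q) (c(q) = (q - 5)*(q + q) = (-5 + q)*(2*q) = 2*q*(-5 + q))
l(r) = (r - 5/r)/(r + 2*r*(-5 + r))
(16404 - 1*14054) + (56 + l(-5))**2 = (16404 - 1*14054) + (56 + (-5 + (-5)**2)/((-5)**2*(-9 + 2*(-5))))**2 = (16404 - 14054) + (56 + (-5 + 25)/(25*(-9 - 10)))**2 = 2350 + (56 + (1/25)*20/(-19))**2 = 2350 + (56 + (1/25)*(-1/19)*20)**2 = 2350 + (56 - 4/95)**2 = 2350 + (5316/95)**2 = 2350 + 28259856/9025 = 49468606/9025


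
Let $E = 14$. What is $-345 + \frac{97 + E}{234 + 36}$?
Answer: $- \frac{31013}{90} \approx -344.59$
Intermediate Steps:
$-345 + \frac{97 + E}{234 + 36} = -345 + \frac{97 + 14}{234 + 36} = -345 + \frac{111}{270} = -345 + 111 \cdot \frac{1}{270} = -345 + \frac{37}{90} = - \frac{31013}{90}$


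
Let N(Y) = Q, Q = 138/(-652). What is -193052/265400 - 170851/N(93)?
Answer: 3695520884953/4578150 ≈ 8.0721e+5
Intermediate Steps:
Q = -69/326 (Q = 138*(-1/652) = -69/326 ≈ -0.21166)
N(Y) = -69/326
-193052/265400 - 170851/N(93) = -193052/265400 - 170851/(-69/326) = -193052*1/265400 - 170851*(-326/69) = -48263/66350 + 55697426/69 = 3695520884953/4578150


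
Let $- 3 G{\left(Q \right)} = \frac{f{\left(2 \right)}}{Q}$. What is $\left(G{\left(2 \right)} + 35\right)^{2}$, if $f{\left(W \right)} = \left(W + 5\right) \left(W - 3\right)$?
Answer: $\frac{47089}{36} \approx 1308.0$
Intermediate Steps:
$f{\left(W \right)} = \left(-3 + W\right) \left(5 + W\right)$ ($f{\left(W \right)} = \left(5 + W\right) \left(-3 + W\right) = \left(-3 + W\right) \left(5 + W\right)$)
$G{\left(Q \right)} = \frac{7}{3 Q}$ ($G{\left(Q \right)} = - \frac{\left(-15 + 2^{2} + 2 \cdot 2\right) \frac{1}{Q}}{3} = - \frac{\left(-15 + 4 + 4\right) \frac{1}{Q}}{3} = - \frac{\left(-7\right) \frac{1}{Q}}{3} = \frac{7}{3 Q}$)
$\left(G{\left(2 \right)} + 35\right)^{2} = \left(\frac{7}{3 \cdot 2} + 35\right)^{2} = \left(\frac{7}{3} \cdot \frac{1}{2} + 35\right)^{2} = \left(\frac{7}{6} + 35\right)^{2} = \left(\frac{217}{6}\right)^{2} = \frac{47089}{36}$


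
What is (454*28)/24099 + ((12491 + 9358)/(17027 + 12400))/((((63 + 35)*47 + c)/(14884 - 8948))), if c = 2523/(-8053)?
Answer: 13014756027005096/8767501468418145 ≈ 1.4844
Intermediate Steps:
c = -2523/8053 (c = 2523*(-1/8053) = -2523/8053 ≈ -0.31330)
(454*28)/24099 + ((12491 + 9358)/(17027 + 12400))/((((63 + 35)*47 + c)/(14884 - 8948))) = (454*28)/24099 + ((12491 + 9358)/(17027 + 12400))/((((63 + 35)*47 - 2523/8053)/(14884 - 8948))) = 12712*(1/24099) + (21849/29427)/(((98*47 - 2523/8053)/5936)) = 12712/24099 + (21849*(1/29427))/(((4606 - 2523/8053)*(1/5936))) = 12712/24099 + 7283/(9809*(((37089595/8053)*(1/5936)))) = 12712/24099 + 7283/(9809*(37089595/47802608)) = 12712/24099 + (7283/9809)*(47802608/37089595) = 12712/24099 + 348146394064/363811837355 = 13014756027005096/8767501468418145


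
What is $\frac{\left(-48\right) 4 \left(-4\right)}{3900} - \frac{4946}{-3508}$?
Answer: $\frac{915981}{570050} \approx 1.6068$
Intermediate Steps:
$\frac{\left(-48\right) 4 \left(-4\right)}{3900} - \frac{4946}{-3508} = \left(-48\right) \left(-16\right) \frac{1}{3900} - - \frac{2473}{1754} = 768 \cdot \frac{1}{3900} + \frac{2473}{1754} = \frac{64}{325} + \frac{2473}{1754} = \frac{915981}{570050}$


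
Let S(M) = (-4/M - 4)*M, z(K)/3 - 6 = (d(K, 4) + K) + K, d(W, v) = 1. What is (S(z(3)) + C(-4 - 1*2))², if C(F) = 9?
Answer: 22801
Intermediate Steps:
z(K) = 21 + 6*K (z(K) = 18 + 3*((1 + K) + K) = 18 + 3*(1 + 2*K) = 18 + (3 + 6*K) = 21 + 6*K)
S(M) = M*(-4 - 4/M) (S(M) = (-4 - 4/M)*M = M*(-4 - 4/M))
(S(z(3)) + C(-4 - 1*2))² = ((-4 - 4*(21 + 6*3)) + 9)² = ((-4 - 4*(21 + 18)) + 9)² = ((-4 - 4*39) + 9)² = ((-4 - 156) + 9)² = (-160 + 9)² = (-151)² = 22801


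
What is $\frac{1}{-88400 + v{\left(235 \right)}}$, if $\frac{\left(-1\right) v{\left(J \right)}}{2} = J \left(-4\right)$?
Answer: $- \frac{1}{86520} \approx -1.1558 \cdot 10^{-5}$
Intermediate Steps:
$v{\left(J \right)} = 8 J$ ($v{\left(J \right)} = - 2 J \left(-4\right) = - 2 \left(- 4 J\right) = 8 J$)
$\frac{1}{-88400 + v{\left(235 \right)}} = \frac{1}{-88400 + 8 \cdot 235} = \frac{1}{-88400 + 1880} = \frac{1}{-86520} = - \frac{1}{86520}$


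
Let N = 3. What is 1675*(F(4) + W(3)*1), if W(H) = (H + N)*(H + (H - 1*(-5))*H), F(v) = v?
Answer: 278050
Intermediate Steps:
W(H) = (3 + H)*(H + H*(5 + H)) (W(H) = (H + 3)*(H + (H - 1*(-5))*H) = (3 + H)*(H + (H + 5)*H) = (3 + H)*(H + (5 + H)*H) = (3 + H)*(H + H*(5 + H)))
1675*(F(4) + W(3)*1) = 1675*(4 + (3*(18 + 3**2 + 9*3))*1) = 1675*(4 + (3*(18 + 9 + 27))*1) = 1675*(4 + (3*54)*1) = 1675*(4 + 162*1) = 1675*(4 + 162) = 1675*166 = 278050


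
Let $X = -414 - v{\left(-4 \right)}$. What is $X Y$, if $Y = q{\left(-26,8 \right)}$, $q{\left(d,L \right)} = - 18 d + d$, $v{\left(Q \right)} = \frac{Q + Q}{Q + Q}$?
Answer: $-183430$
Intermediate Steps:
$v{\left(Q \right)} = 1$ ($v{\left(Q \right)} = \frac{2 Q}{2 Q} = 2 Q \frac{1}{2 Q} = 1$)
$X = -415$ ($X = -414 - 1 = -415$)
$q{\left(d,L \right)} = - 17 d$
$Y = 442$ ($Y = \left(-17\right) \left(-26\right) = 442$)
$X Y = \left(-415\right) 442 = -183430$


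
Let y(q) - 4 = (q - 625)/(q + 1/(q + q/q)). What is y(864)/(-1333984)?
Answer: -3196179/996967616224 ≈ -3.2059e-6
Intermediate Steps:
y(q) = 4 + (-625 + q)/(q + 1/(1 + q)) (y(q) = 4 + (q - 625)/(q + 1/(q + q/q)) = 4 + (-625 + q)/(q + 1/(q + 1)) = 4 + (-625 + q)/(q + 1/(1 + q)))
y(864)/(-1333984) = ((-621 - 620*864 + 5*864²)/(1 + 864 + 864²))/(-1333984) = ((-621 - 535680 + 5*746496)/(1 + 864 + 746496))*(-1/1333984) = ((-621 - 535680 + 3732480)/747361)*(-1/1333984) = ((1/747361)*3196179)*(-1/1333984) = (3196179/747361)*(-1/1333984) = -3196179/996967616224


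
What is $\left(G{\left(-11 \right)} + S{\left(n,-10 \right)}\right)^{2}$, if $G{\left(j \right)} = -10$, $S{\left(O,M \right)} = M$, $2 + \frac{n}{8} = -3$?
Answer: $400$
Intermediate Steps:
$n = -40$ ($n = -16 + 8 \left(-3\right) = -16 - 24 = -40$)
$\left(G{\left(-11 \right)} + S{\left(n,-10 \right)}\right)^{2} = \left(-10 - 10\right)^{2} = \left(-20\right)^{2} = 400$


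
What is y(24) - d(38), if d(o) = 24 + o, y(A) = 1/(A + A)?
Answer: -2975/48 ≈ -61.979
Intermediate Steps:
y(A) = 1/(2*A)
y(24) - d(38) = (½)/24 - (24 + 38) = (½)*(1/24) - 1*62 = 1/48 - 62 = -2975/48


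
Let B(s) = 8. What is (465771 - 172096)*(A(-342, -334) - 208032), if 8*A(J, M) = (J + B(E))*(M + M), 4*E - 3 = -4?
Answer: -52903495525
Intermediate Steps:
E = -¼ (E = ¾ + (¼)*(-4) = ¾ - 1 = -¼ ≈ -0.25000)
A(J, M) = M*(8 + J)/4 (A(J, M) = ((J + 8)*(M + M))/8 = ((8 + J)*(2*M))/8 = (2*M*(8 + J))/8 = M*(8 + J)/4)
(465771 - 172096)*(A(-342, -334) - 208032) = (465771 - 172096)*((¼)*(-334)*(8 - 342) - 208032) = 293675*((¼)*(-334)*(-334) - 208032) = 293675*(27889 - 208032) = 293675*(-180143) = -52903495525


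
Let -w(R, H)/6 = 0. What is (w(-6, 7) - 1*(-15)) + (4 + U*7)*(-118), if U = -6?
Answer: 4499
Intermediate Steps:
w(R, H) = 0 (w(R, H) = -6*0 = 0)
(w(-6, 7) - 1*(-15)) + (4 + U*7)*(-118) = (0 - 1*(-15)) + (4 - 6*7)*(-118) = (0 + 15) + (4 - 42)*(-118) = 15 - 38*(-118) = 15 + 4484 = 4499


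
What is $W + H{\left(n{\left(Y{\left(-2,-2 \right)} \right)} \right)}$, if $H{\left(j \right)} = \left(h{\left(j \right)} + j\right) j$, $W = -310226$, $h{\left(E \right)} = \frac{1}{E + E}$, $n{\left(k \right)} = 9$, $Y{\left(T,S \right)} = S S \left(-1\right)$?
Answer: $- \frac{620289}{2} \approx -3.1014 \cdot 10^{5}$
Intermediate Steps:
$Y{\left(T,S \right)} = - S^{2}$ ($Y{\left(T,S \right)} = S^{2} \left(-1\right) = - S^{2}$)
$h{\left(E \right)} = \frac{1}{2 E}$
$H{\left(j \right)} = j \left(j + \frac{1}{2 j}\right)$ ($H{\left(j \right)} = \left(\frac{1}{2 j} + j\right) j = \left(j + \frac{1}{2 j}\right) j = j \left(j + \frac{1}{2 j}\right)$)
$W + H{\left(n{\left(Y{\left(-2,-2 \right)} \right)} \right)} = -310226 + \left(\frac{1}{2} + 9^{2}\right) = -310226 + \left(\frac{1}{2} + 81\right) = -310226 + \frac{163}{2} = - \frac{620289}{2}$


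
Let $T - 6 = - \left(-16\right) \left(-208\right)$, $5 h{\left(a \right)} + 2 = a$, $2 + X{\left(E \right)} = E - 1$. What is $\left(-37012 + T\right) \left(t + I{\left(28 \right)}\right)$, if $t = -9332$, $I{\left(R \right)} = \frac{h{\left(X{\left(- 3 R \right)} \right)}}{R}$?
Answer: $\frac{3764225289}{10} \approx 3.7642 \cdot 10^{8}$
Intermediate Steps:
$X{\left(E \right)} = -3 + E$ ($X{\left(E \right)} = -2 + \left(E - 1\right) = -2 + \left(-1 + E\right) = -3 + E$)
$h{\left(a \right)} = - \frac{2}{5} + \frac{a}{5}$
$I{\left(R \right)} = \frac{-1 - \frac{3 R}{5}}{R}$ ($I{\left(R \right)} = \frac{- \frac{2}{5} + \frac{-3 - 3 R}{5}}{R} = \frac{- \frac{2}{5} - \left(\frac{3}{5} + \frac{3 R}{5}\right)}{R} = \frac{-1 - \frac{3 R}{5}}{R}$)
$T = -3322$ ($T = 6 - \left(-16\right) \left(-208\right) = 6 - 3328 = -3322$)
$\left(-37012 + T\right) \left(t + I{\left(28 \right)}\right) = \left(-37012 - 3322\right) \left(-9332 - \frac{89}{140}\right) = - 40334 \left(-9332 - \frac{89}{140}\right) = \left(-40334\right) \left(- \frac{1306569}{140}\right) = \frac{3764225289}{10}$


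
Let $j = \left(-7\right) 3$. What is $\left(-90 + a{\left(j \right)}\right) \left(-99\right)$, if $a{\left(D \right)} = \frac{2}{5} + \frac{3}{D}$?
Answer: $\frac{310959}{35} \approx 8884.5$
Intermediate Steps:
$j = -21$
$a{\left(D \right)} = \frac{2}{5} + \frac{3}{D}$ ($a{\left(D \right)} = 2 \cdot \frac{1}{5} + \frac{3}{D} = \frac{2}{5} + \frac{3}{D}$)
$\left(-90 + a{\left(j \right)}\right) \left(-99\right) = \left(-90 + \left(\frac{2}{5} + \frac{3}{-21}\right)\right) \left(-99\right) = \left(-90 + \left(\frac{2}{5} + 3 \left(- \frac{1}{21}\right)\right)\right) \left(-99\right) = \left(-90 + \left(\frac{2}{5} - \frac{1}{7}\right)\right) \left(-99\right) = \left(-90 + \frac{9}{35}\right) \left(-99\right) = \left(- \frac{3141}{35}\right) \left(-99\right) = \frac{310959}{35}$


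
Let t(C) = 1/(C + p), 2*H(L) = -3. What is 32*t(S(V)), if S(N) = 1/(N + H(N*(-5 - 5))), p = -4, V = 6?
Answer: -144/17 ≈ -8.4706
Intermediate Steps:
H(L) = -3/2 (H(L) = (½)*(-3) = -3/2)
S(N) = 1/(-3/2 + N) (S(N) = 1/(N - 3/2) = 1/(-3/2 + N))
t(C) = 1/(-4 + C) (t(C) = 1/(C - 4) = 1/(-4 + C))
32*t(S(V)) = 32/(-4 + 2/(-3 + 2*6)) = 32/(-4 + 2/(-3 + 12)) = 32/(-4 + 2/9) = 32/(-34/9) = 32*(-9/34) = -144/17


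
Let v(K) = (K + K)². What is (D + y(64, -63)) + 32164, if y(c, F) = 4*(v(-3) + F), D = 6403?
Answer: 38459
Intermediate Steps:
v(K) = 4*K² (v(K) = (2*K)² = 4*K²)
y(c, F) = 144 + 4*F (y(c, F) = 4*(4*(-3)² + F) = 4*(4*9 + F) = 4*(36 + F) = 144 + 4*F)
(D + y(64, -63)) + 32164 = (6403 + (144 + 4*(-63))) + 32164 = (6403 + (144 - 252)) + 32164 = (6403 - 108) + 32164 = 6295 + 32164 = 38459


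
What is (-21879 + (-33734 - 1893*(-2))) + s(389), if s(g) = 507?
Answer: -51320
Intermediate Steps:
(-21879 + (-33734 - 1893*(-2))) + s(389) = (-21879 + (-33734 - 1893*(-2))) + 507 = (-21879 + (-33734 + 3786)) + 507 = (-21879 - 29948) + 507 = -51827 + 507 = -51320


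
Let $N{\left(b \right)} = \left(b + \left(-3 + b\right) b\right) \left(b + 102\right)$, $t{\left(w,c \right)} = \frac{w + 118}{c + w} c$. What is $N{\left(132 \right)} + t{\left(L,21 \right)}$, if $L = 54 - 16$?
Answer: $\frac{236914236}{59} \approx 4.0155 \cdot 10^{6}$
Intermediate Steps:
$L = 38$ ($L = 54 - 16 = 38$)
$t{\left(w,c \right)} = \frac{c \left(118 + w\right)}{c + w}$ ($t{\left(w,c \right)} = \frac{118 + w}{c + w} c = \frac{c \left(118 + w\right)}{c + w}$)
$N{\left(b \right)} = \left(102 + b\right) \left(b + b \left(-3 + b\right)\right)$ ($N{\left(b \right)} = \left(b + b \left(-3 + b\right)\right) \left(102 + b\right) = \left(102 + b\right) \left(b + b \left(-3 + b\right)\right)$)
$N{\left(132 \right)} + t{\left(L,21 \right)} = 132 \left(-204 + 132^{2} + 100 \cdot 132\right) + \frac{21 \left(118 + 38\right)}{21 + 38} = 132 \left(-204 + 17424 + 13200\right) + 21 \cdot \frac{1}{59} \cdot 156 = 132 \cdot 30420 + 21 \cdot \frac{1}{59} \cdot 156 = 4015440 + \frac{3276}{59} = \frac{236914236}{59}$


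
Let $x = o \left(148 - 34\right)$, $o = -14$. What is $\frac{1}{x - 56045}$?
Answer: $- \frac{1}{57641} \approx -1.7349 \cdot 10^{-5}$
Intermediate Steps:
$x = -1596$ ($x = - 14 \left(148 - 34\right) = \left(-14\right) 114 = -1596$)
$\frac{1}{x - 56045} = \frac{1}{-1596 - 56045} = \frac{1}{-57641} = - \frac{1}{57641}$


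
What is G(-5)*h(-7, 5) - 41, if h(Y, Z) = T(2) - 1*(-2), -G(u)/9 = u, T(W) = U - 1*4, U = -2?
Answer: -221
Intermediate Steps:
T(W) = -6 (T(W) = -2 - 1*4 = -2 - 4 = -6)
G(u) = -9*u
h(Y, Z) = -4 (h(Y, Z) = -6 - 1*(-2) = -6 + 2 = -4)
G(-5)*h(-7, 5) - 41 = -9*(-5)*(-4) - 41 = 45*(-4) - 41 = -180 - 41 = -221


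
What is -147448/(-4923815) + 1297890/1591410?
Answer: 220840682401/261193614305 ≈ 0.84551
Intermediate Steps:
-147448/(-4923815) + 1297890/1591410 = -147448*(-1/4923815) + 1297890*(1/1591410) = 147448/4923815 + 43263/53047 = 220840682401/261193614305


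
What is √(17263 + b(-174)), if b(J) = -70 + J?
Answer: 3*√1891 ≈ 130.46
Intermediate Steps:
√(17263 + b(-174)) = √(17263 + (-70 - 174)) = √(17263 - 244) = √17019 = 3*√1891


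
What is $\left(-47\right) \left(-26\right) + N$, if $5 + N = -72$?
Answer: $1145$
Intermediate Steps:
$N = -77$ ($N = -5 - 72 = -77$)
$\left(-47\right) \left(-26\right) + N = \left(-47\right) \left(-26\right) - 77 = 1222 - 77 = 1145$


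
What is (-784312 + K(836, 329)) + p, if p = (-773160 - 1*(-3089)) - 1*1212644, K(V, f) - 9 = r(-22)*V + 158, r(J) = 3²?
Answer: -2759336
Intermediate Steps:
r(J) = 9
K(V, f) = 167 + 9*V (K(V, f) = 9 + (9*V + 158) = 9 + (158 + 9*V) = 167 + 9*V)
p = -1982715 (p = (-773160 + 3089) - 1212644 = -770071 - 1212644 = -1982715)
(-784312 + K(836, 329)) + p = (-784312 + (167 + 9*836)) - 1982715 = (-784312 + (167 + 7524)) - 1982715 = (-784312 + 7691) - 1982715 = -776621 - 1982715 = -2759336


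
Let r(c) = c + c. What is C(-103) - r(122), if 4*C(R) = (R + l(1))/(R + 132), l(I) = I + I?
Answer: -28405/116 ≈ -244.87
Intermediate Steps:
l(I) = 2*I
r(c) = 2*c
C(R) = (2 + R)/(4*(132 + R)) (C(R) = ((R + 2*1)/(R + 132))/4 = ((R + 2)/(132 + R))/4 = ((2 + R)/(132 + R))/4 = (2 + R)/(4*(132 + R)))
C(-103) - r(122) = (2 - 103)/(4*(132 - 103)) - 2*122 = (1/4)*(-101)/29 - 1*244 = (1/4)*(1/29)*(-101) - 244 = -101/116 - 244 = -28405/116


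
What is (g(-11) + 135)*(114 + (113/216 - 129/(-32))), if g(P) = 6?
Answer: 4814257/288 ≈ 16716.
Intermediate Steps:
(g(-11) + 135)*(114 + (113/216 - 129/(-32))) = (6 + 135)*(114 + (113/216 - 129/(-32))) = 141*(114 + (113*(1/216) - 129*(-1/32))) = 141*(114 + (113/216 + 129/32)) = 141*(114 + 3935/864) = 141*(102431/864) = 4814257/288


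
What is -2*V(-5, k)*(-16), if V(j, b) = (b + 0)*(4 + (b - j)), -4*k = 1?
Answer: -70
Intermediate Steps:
k = -¼ (k = -¼*1 = -¼ ≈ -0.25000)
V(j, b) = b*(4 + b - j)
-2*V(-5, k)*(-16) = -(-1)*(4 - ¼ - 1*(-5))/2*(-16) = -(-1)*(4 - ¼ + 5)/2*(-16) = -(-1)*35/(2*4)*(-16) = -2*(-35/16)*(-16) = (35/8)*(-16) = -70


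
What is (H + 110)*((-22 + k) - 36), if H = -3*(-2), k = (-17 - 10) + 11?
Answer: -8584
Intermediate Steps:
k = -16 (k = -27 + 11 = -16)
H = 6
(H + 110)*((-22 + k) - 36) = (6 + 110)*((-22 - 16) - 36) = 116*(-38 - 36) = 116*(-74) = -8584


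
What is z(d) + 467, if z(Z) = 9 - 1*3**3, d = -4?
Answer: 449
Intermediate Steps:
z(Z) = -18 (z(Z) = 9 - 1*27 = 9 - 27 = -18)
z(d) + 467 = -18 + 467 = 449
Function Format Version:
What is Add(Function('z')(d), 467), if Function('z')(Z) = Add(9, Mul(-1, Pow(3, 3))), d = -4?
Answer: 449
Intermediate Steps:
Function('z')(Z) = -18 (Function('z')(Z) = Add(9, Mul(-1, 27)) = Add(9, -27) = -18)
Add(Function('z')(d), 467) = Add(-18, 467) = 449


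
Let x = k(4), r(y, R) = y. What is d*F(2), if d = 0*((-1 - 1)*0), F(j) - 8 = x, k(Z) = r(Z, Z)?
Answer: 0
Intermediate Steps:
k(Z) = Z
x = 4
F(j) = 12 (F(j) = 8 + 4 = 12)
d = 0 (d = 0*(-2*0) = 0*0 = 0)
d*F(2) = 0*12 = 0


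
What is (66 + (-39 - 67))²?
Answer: 1600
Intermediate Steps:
(66 + (-39 - 67))² = (66 - 106)² = (-40)² = 1600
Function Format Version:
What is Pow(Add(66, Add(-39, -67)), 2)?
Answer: 1600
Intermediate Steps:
Pow(Add(66, Add(-39, -67)), 2) = Pow(Add(66, -106), 2) = Pow(-40, 2) = 1600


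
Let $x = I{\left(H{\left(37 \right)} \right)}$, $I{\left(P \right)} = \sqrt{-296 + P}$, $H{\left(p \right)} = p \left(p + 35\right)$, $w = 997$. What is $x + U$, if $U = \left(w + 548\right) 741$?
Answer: $1144845 + 8 \sqrt{37} \approx 1.1449 \cdot 10^{6}$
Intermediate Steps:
$H{\left(p \right)} = p \left(35 + p\right)$
$U = 1144845$ ($U = \left(997 + 548\right) 741 = 1545 \cdot 741 = 1144845$)
$x = 8 \sqrt{37}$ ($x = \sqrt{-296 + 37 \left(35 + 37\right)} = \sqrt{-296 + 37 \cdot 72} = \sqrt{-296 + 2664} = \sqrt{2368} = 8 \sqrt{37} \approx 48.662$)
$x + U = 8 \sqrt{37} + 1144845 = 1144845 + 8 \sqrt{37}$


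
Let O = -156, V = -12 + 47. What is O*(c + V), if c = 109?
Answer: -22464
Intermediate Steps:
V = 35
O*(c + V) = -156*(109 + 35) = -156*144 = -22464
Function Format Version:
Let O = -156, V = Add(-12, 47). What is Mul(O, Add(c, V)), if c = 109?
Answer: -22464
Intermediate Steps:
V = 35
Mul(O, Add(c, V)) = Mul(-156, Add(109, 35)) = Mul(-156, 144) = -22464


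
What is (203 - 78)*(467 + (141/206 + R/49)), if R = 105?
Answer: 84686375/1442 ≈ 58728.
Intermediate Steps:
(203 - 78)*(467 + (141/206 + R/49)) = (203 - 78)*(467 + (141/206 + 105/49)) = 125*(467 + (141*(1/206) + 105*(1/49))) = 125*(467 + (141/206 + 15/7)) = 125*(467 + 4077/1442) = 125*(677491/1442) = 84686375/1442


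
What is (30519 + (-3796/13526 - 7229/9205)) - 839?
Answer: 1847614996383/62253415 ≈ 29679.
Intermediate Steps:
(30519 + (-3796/13526 - 7229/9205)) - 839 = (30519 + (-3796*1/13526 - 7229*1/9205)) - 839 = (30519 + (-1898/6763 - 7229/9205)) - 839 = (30519 - 66360817/62253415) - 839 = 1899845611568/62253415 - 839 = 1847614996383/62253415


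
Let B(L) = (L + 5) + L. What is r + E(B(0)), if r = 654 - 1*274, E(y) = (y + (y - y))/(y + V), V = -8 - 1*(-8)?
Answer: 381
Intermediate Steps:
B(L) = 5 + 2*L (B(L) = (5 + L) + L = 5 + 2*L)
V = 0 (V = -8 + 8 = 0)
E(y) = 1 (E(y) = (y + (y - y))/(y + 0) = (y + 0)/y = y/y = 1)
r = 380 (r = 654 - 274 = 380)
r + E(B(0)) = 380 + 1 = 381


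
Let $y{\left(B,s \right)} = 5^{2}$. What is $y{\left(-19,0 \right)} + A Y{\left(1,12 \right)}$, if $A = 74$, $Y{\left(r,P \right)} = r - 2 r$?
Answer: $-49$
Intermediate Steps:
$Y{\left(r,P \right)} = - r$
$y{\left(B,s \right)} = 25$
$y{\left(-19,0 \right)} + A Y{\left(1,12 \right)} = 25 + 74 \left(\left(-1\right) 1\right) = 25 + 74 \left(-1\right) = 25 - 74 = -49$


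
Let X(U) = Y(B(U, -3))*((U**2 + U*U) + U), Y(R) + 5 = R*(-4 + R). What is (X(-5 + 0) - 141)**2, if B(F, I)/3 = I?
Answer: 24000201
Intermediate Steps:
B(F, I) = 3*I
Y(R) = -5 + R*(-4 + R)
X(U) = 112*U + 224*U**2 (X(U) = (-5 + (3*(-3))**2 - 12*(-3))*((U**2 + U*U) + U) = (-5 + (-9)**2 - 4*(-9))*((U**2 + U**2) + U) = (-5 + 81 + 36)*(2*U**2 + U) = 112*(U + 2*U**2) = 112*U + 224*U**2)
(X(-5 + 0) - 141)**2 = (112*(-5 + 0)*(1 + 2*(-5 + 0)) - 141)**2 = (112*(-5)*(1 + 2*(-5)) - 141)**2 = (112*(-5)*(1 - 10) - 141)**2 = (112*(-5)*(-9) - 141)**2 = (5040 - 141)**2 = 4899**2 = 24000201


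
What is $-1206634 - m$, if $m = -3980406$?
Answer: $2773772$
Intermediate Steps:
$-1206634 - m = -1206634 - -3980406 = -1206634 + 3980406 = 2773772$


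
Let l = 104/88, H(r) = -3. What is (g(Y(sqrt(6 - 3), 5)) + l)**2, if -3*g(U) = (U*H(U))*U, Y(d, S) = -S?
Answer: 82944/121 ≈ 685.49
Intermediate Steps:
l = 13/11 (l = 104*(1/88) = 13/11 ≈ 1.1818)
g(U) = U**2 (g(U) = -U*(-3)*U/3 = -(-3*U)*U/3 = -(-1)*U**2 = U**2)
(g(Y(sqrt(6 - 3), 5)) + l)**2 = ((-1*5)**2 + 13/11)**2 = ((-5)**2 + 13/11)**2 = (25 + 13/11)**2 = (288/11)**2 = 82944/121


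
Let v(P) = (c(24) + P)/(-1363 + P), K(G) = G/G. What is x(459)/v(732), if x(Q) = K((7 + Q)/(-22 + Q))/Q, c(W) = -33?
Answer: -631/320841 ≈ -0.0019667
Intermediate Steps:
K(G) = 1
x(Q) = 1/Q
v(P) = (-33 + P)/(-1363 + P)
x(459)/v(732) = 1/(459*(((-33 + 732)/(-1363 + 732)))) = 1/(459*((699/(-631)))) = 1/(459*((-1/631*699))) = 1/(459*(-699/631)) = (1/459)*(-631/699) = -631/320841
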